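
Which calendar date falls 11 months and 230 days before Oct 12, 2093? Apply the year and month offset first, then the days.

March 27, 2092

Subtracting 11 months and 230 days from October 12, 2093: first the month/year part, then the days.
month 10 − 11 = -1, which is month 11 of year 2092 → November 2092.
Day 12 is valid in November, giving November 12, 2092.
Now subtract 230 days from November 12, 2092.
Going back 12 days from November 12, 2092 reaches the end of the previous month; 230 − 12 = 218 left.
October 2092 has 31 days: 218 − 31 = 187 left.
September 2092 has 30 days: 187 − 30 = 157 left.
August 2092 has 31 days: 157 − 31 = 126 left.
July 2092 has 31 days: 126 − 31 = 95 left.
June 2092 has 30 days: 95 − 30 = 65 left.
May 2092 has 31 days: 65 − 31 = 34 left.
April 2092 has 30 days: 34 − 30 = 4 left.
March 2092 has 31 days; 31 − 4 = 27 → March 27, 2092.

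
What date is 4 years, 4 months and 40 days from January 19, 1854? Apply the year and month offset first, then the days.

June 28, 1858

Counting forward 4 years, 4 months and 40 days from January 19, 1854: first the month/year part, then the days.
+4 years → 1858; month 1 + 4 = 5 → May 1858.
Day 19 is valid in May, giving May 19, 1858.
Now add 40 days from May 19, 1858.
May has 31 days, so 31 − 19 = 12 days remain after May 19, 1858; 40 − 12 = 28 left.
28 days into June 1858 → June 28, 1858.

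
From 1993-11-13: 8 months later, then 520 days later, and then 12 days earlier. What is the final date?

Adding 8 months from November 13, 1993:
month 11 + 8 = 19, which is month 7 of year 1994 → July 1994.
Day 13 is valid in July, giving July 13, 1994.
Advancing 520 days from July 13, 1994:
July has 31 days, so 31 − 13 = 18 days remain after July 13, 1994; 520 − 18 = 502 left.
August 1994 has 31 days: 502 − 31 = 471 left.
September 1994 has 30 days: 471 − 30 = 441 left.
October 1994 has 31 days: 441 − 31 = 410 left.
November 1994 has 30 days: 410 − 30 = 380 left.
December 1994 has 31 days: 380 − 31 = 349 left.
January 1995 has 31 days: 349 − 31 = 318 left.
February 1995 has 28 days (1995 is not a leap year): 318 − 28 = 290 left.
March 1995 has 31 days: 290 − 31 = 259 left.
April 1995 has 30 days: 259 − 30 = 229 left.
May 1995 has 31 days: 229 − 31 = 198 left.
June 1995 has 30 days: 198 − 30 = 168 left.
July 1995 has 31 days: 168 − 31 = 137 left.
August 1995 has 31 days: 137 − 31 = 106 left.
September 1995 has 30 days: 106 − 30 = 76 left.
October 1995 has 31 days: 76 − 31 = 45 left.
November 1995 has 30 days: 45 − 30 = 15 left.
15 days into December 1995 → December 15, 1995.
Subtracting 12 days from December 15, 1995:
15 − 12 = 3, still in December 1995.

December 3, 1995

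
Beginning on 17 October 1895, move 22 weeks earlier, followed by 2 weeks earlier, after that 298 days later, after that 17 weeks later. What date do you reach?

June 22, 1896

Subtracting 22 weeks (= 154 days) from October 17, 1895:
Going back 17 days from October 17, 1895 reaches the end of the previous month; 154 − 17 = 137 left.
September 1895 has 30 days: 137 − 30 = 107 left.
August 1895 has 31 days: 107 − 31 = 76 left.
July 1895 has 31 days: 76 − 31 = 45 left.
June 1895 has 30 days: 45 − 30 = 15 left.
May 1895 has 31 days; 31 − 15 = 16 → May 16, 1895.
Going back 2 weeks (= 14 days) from May 16, 1895:
16 − 14 = 2, still in May 1895.
Adding 298 days from May 2, 1895:
May has 31 days, so 31 − 2 = 29 days remain after May 2, 1895; 298 − 29 = 269 left.
June 1895 has 30 days: 269 − 30 = 239 left.
July 1895 has 31 days: 239 − 31 = 208 left.
August 1895 has 31 days: 208 − 31 = 177 left.
September 1895 has 30 days: 177 − 30 = 147 left.
October 1895 has 31 days: 147 − 31 = 116 left.
November 1895 has 30 days: 116 − 30 = 86 left.
December 1895 has 31 days: 86 − 31 = 55 left.
January 1896 has 31 days: 55 − 31 = 24 left.
24 days into February 1896 → February 24, 1896.
Counting forward 17 weeks (= 119 days) from February 24, 1896:
February has 29 days, so 29 − 24 = 5 days remain after February 24, 1896; 119 − 5 = 114 left.
March 1896 has 31 days: 114 − 31 = 83 left.
April 1896 has 30 days: 83 − 30 = 53 left.
May 1896 has 31 days: 53 − 31 = 22 left.
22 days into June 1896 → June 22, 1896.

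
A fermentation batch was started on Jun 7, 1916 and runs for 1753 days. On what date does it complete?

March 26, 1921

Advancing 1753 days from June 7, 1916.
June has 30 days, so 30 − 7 = 23 days remain after June 7, 1916; 1753 − 23 = 1730 left.
July 1916 has 31 days: 1730 − 31 = 1699 left.
August 1916 has 31 days: 1699 − 31 = 1668 left.
September 1916 has 30 days: 1668 − 30 = 1638 left.
October 1916 has 31 days: 1638 − 31 = 1607 left.
November 1916 has 30 days: 1607 − 30 = 1577 left.
December 1916 has 31 days: 1577 − 31 = 1546 left.
January 1917 has 31 days: 1546 − 31 = 1515 left.
February 1917 has 28 days (1917 is not a leap year): 1515 − 28 = 1487 left.
March 1917 has 31 days: 1487 − 31 = 1456 left.
April 1917 has 30 days: 1456 − 30 = 1426 left.
May 1917 has 31 days: 1426 − 31 = 1395 left.
June 1917 has 30 days: 1395 − 30 = 1365 left.
July 1917 has 31 days: 1365 − 31 = 1334 left.
August 1917 has 31 days: 1334 − 31 = 1303 left.
September 1917 has 30 days: 1303 − 30 = 1273 left.
October 1917 has 31 days: 1273 − 31 = 1242 left.
November 1917 has 30 days: 1242 − 30 = 1212 left.
December 1917 has 31 days: 1212 − 31 = 1181 left.
January 1918 has 31 days: 1181 − 31 = 1150 left.
February 1918 has 28 days (1918 is not a leap year): 1150 − 28 = 1122 left.
March 1918 has 31 days: 1122 − 31 = 1091 left.
April 1918 has 30 days: 1091 − 30 = 1061 left.
May 1918 has 31 days: 1061 − 31 = 1030 left.
June 1918 has 30 days: 1030 − 30 = 1000 left.
July 1918 has 31 days: 1000 − 31 = 969 left.
August 1918 has 31 days: 969 − 31 = 938 left.
September 1918 has 30 days: 938 − 30 = 908 left.
October 1918 has 31 days: 908 − 31 = 877 left.
November 1918 has 30 days: 877 − 30 = 847 left.
December 1918 has 31 days: 847 − 31 = 816 left.
January 1919 has 31 days: 816 − 31 = 785 left.
February 1919 has 28 days (1919 is not a leap year): 785 − 28 = 757 left.
March 1919 has 31 days: 757 − 31 = 726 left.
April 1919 has 30 days: 726 − 30 = 696 left.
May 1919 has 31 days: 696 − 31 = 665 left.
June 1919 has 30 days: 665 − 30 = 635 left.
July 1919 has 31 days: 635 − 31 = 604 left.
August 1919 has 31 days: 604 − 31 = 573 left.
September 1919 has 30 days: 573 − 30 = 543 left.
October 1919 has 31 days: 543 − 31 = 512 left.
November 1919 has 30 days: 512 − 30 = 482 left.
December 1919 has 31 days: 482 − 31 = 451 left.
January 1920 has 31 days: 451 − 31 = 420 left.
February 1920 has 29 days (1920 is a leap year): 420 − 29 = 391 left.
March 1920 has 31 days: 391 − 31 = 360 left.
April 1920 has 30 days: 360 − 30 = 330 left.
May 1920 has 31 days: 330 − 31 = 299 left.
June 1920 has 30 days: 299 − 30 = 269 left.
July 1920 has 31 days: 269 − 31 = 238 left.
August 1920 has 31 days: 238 − 31 = 207 left.
September 1920 has 30 days: 207 − 30 = 177 left.
October 1920 has 31 days: 177 − 31 = 146 left.
November 1920 has 30 days: 146 − 30 = 116 left.
December 1920 has 31 days: 116 − 31 = 85 left.
January 1921 has 31 days: 85 − 31 = 54 left.
February 1921 has 28 days (1921 is not a leap year): 54 − 28 = 26 left.
26 days into March 1921 → March 26, 1921.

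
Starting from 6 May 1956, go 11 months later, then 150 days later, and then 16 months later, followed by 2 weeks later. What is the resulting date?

Adding 11 months from May 6, 1956:
month 5 + 11 = 16, which is month 4 of year 1957 → April 1957.
Day 6 is valid in April, giving April 6, 1957.
Adding 150 days from April 6, 1957:
April has 30 days, so 30 − 6 = 24 days remain after April 6, 1957; 150 − 24 = 126 left.
May 1957 has 31 days: 126 − 31 = 95 left.
June 1957 has 30 days: 95 − 30 = 65 left.
July 1957 has 31 days: 65 − 31 = 34 left.
August 1957 has 31 days: 34 − 31 = 3 left.
3 days into September 1957 → September 3, 1957.
Counting forward 16 months from September 3, 1957:
month 9 + 16 = 25, which is month 1 of year 1959 → January 1959.
Day 3 is valid in January, giving January 3, 1959.
Adding 2 weeks (= 14 days) from January 3, 1959:
January has 31 days; 3 + 14 = 17, still in January.

January 17, 1959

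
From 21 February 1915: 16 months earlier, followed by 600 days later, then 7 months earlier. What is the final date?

November 13, 1914

Subtracting 16 months from February 21, 1915:
month 2 − 16 = -14, which is month 10 of year 1913 → October 1913.
Day 21 is valid in October, giving October 21, 1913.
Adding 600 days from October 21, 1913:
October has 31 days, so 31 − 21 = 10 days remain after October 21, 1913; 600 − 10 = 590 left.
November 1913 has 30 days: 590 − 30 = 560 left.
December 1913 has 31 days: 560 − 31 = 529 left.
January 1914 has 31 days: 529 − 31 = 498 left.
February 1914 has 28 days (1914 is not a leap year): 498 − 28 = 470 left.
March 1914 has 31 days: 470 − 31 = 439 left.
April 1914 has 30 days: 439 − 30 = 409 left.
May 1914 has 31 days: 409 − 31 = 378 left.
June 1914 has 30 days: 378 − 30 = 348 left.
July 1914 has 31 days: 348 − 31 = 317 left.
August 1914 has 31 days: 317 − 31 = 286 left.
September 1914 has 30 days: 286 − 30 = 256 left.
October 1914 has 31 days: 256 − 31 = 225 left.
November 1914 has 30 days: 225 − 30 = 195 left.
December 1914 has 31 days: 195 − 31 = 164 left.
January 1915 has 31 days: 164 − 31 = 133 left.
February 1915 has 28 days (1915 is not a leap year): 133 − 28 = 105 left.
March 1915 has 31 days: 105 − 31 = 74 left.
April 1915 has 30 days: 74 − 30 = 44 left.
May 1915 has 31 days: 44 − 31 = 13 left.
13 days into June 1915 → June 13, 1915.
Subtracting 7 months from June 13, 1915:
month 6 − 7 = -1, which is month 11 of year 1914 → November 1914.
Day 13 is valid in November, giving November 13, 1914.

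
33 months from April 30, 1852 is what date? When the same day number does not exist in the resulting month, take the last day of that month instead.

January 30, 1855

Counting forward 33 months from April 30, 1852.
month 4 + 33 = 37, which is month 1 of year 1855 → January 1855.
Day 30 is valid in January, giving January 30, 1855.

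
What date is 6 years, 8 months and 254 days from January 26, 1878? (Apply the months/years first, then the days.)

June 7, 1885

Counting forward 6 years, 8 months and 254 days from January 26, 1878: first the month/year part, then the days.
+6 years → 1884; month 1 + 8 = 9 → September 1884.
Day 26 is valid in September, giving September 26, 1884.
Now add 254 days from September 26, 1884.
September has 30 days, so 30 − 26 = 4 days remain after September 26, 1884; 254 − 4 = 250 left.
October 1884 has 31 days: 250 − 31 = 219 left.
November 1884 has 30 days: 219 − 30 = 189 left.
December 1884 has 31 days: 189 − 31 = 158 left.
January 1885 has 31 days: 158 − 31 = 127 left.
February 1885 has 28 days (1885 is not a leap year): 127 − 28 = 99 left.
March 1885 has 31 days: 99 − 31 = 68 left.
April 1885 has 30 days: 68 − 30 = 38 left.
May 1885 has 31 days: 38 − 31 = 7 left.
7 days into June 1885 → June 7, 1885.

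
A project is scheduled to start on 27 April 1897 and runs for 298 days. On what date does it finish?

Advancing 298 days from April 27, 1897.
April has 30 days, so 30 − 27 = 3 days remain after April 27, 1897; 298 − 3 = 295 left.
May 1897 has 31 days: 295 − 31 = 264 left.
June 1897 has 30 days: 264 − 30 = 234 left.
July 1897 has 31 days: 234 − 31 = 203 left.
August 1897 has 31 days: 203 − 31 = 172 left.
September 1897 has 30 days: 172 − 30 = 142 left.
October 1897 has 31 days: 142 − 31 = 111 left.
November 1897 has 30 days: 111 − 30 = 81 left.
December 1897 has 31 days: 81 − 31 = 50 left.
January 1898 has 31 days: 50 − 31 = 19 left.
19 days into February 1898 → February 19, 1898.

February 19, 1898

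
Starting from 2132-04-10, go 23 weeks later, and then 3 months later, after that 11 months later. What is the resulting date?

November 18, 2133

Adding 23 weeks (= 161 days) from April 10, 2132:
April has 30 days, so 30 − 10 = 20 days remain after April 10, 2132; 161 − 20 = 141 left.
May 2132 has 31 days: 141 − 31 = 110 left.
June 2132 has 30 days: 110 − 30 = 80 left.
July 2132 has 31 days: 80 − 31 = 49 left.
August 2132 has 31 days: 49 − 31 = 18 left.
18 days into September 2132 → September 18, 2132.
Adding 3 months from September 18, 2132:
month 9 + 3 = 12 → December 2132.
Day 18 is valid in December, giving December 18, 2132.
Advancing 11 months from December 18, 2132:
month 12 + 11 = 23, which is month 11 of year 2133 → November 2133.
Day 18 is valid in November, giving November 18, 2133.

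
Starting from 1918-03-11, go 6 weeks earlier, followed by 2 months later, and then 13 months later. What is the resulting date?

Counting back 6 weeks (= 42 days) from March 11, 1918:
Going back 11 days from March 11, 1918 reaches the end of the previous month; 42 − 11 = 31 left.
February 1918 has 28 days (1918 is not a leap year): 31 − 28 = 3 left.
January 1918 has 31 days; 31 − 3 = 28 → January 28, 1918.
Counting forward 2 months from January 28, 1918:
month 1 + 2 = 3 → March 1918.
Day 28 is valid in March, giving March 28, 1918.
Advancing 13 months from March 28, 1918:
month 3 + 13 = 16, which is month 4 of year 1919 → April 1919.
Day 28 is valid in April, giving April 28, 1919.

April 28, 1919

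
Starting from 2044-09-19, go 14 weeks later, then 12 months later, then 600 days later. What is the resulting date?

August 18, 2047

Counting forward 14 weeks (= 98 days) from September 19, 2044:
September has 30 days, so 30 − 19 = 11 days remain after September 19, 2044; 98 − 11 = 87 left.
October 2044 has 31 days: 87 − 31 = 56 left.
November 2044 has 30 days: 56 − 30 = 26 left.
26 days into December 2044 → December 26, 2044.
Counting forward 12 months from December 26, 2044:
month 12 + 12 = 24, which is month 12 of year 2045 → December 2045.
Day 26 is valid in December, giving December 26, 2045.
Advancing 600 days from December 26, 2045:
December has 31 days, so 31 − 26 = 5 days remain after December 26, 2045; 600 − 5 = 595 left.
January 2046 has 31 days: 595 − 31 = 564 left.
February 2046 has 28 days (2046 is not a leap year): 564 − 28 = 536 left.
March 2046 has 31 days: 536 − 31 = 505 left.
April 2046 has 30 days: 505 − 30 = 475 left.
May 2046 has 31 days: 475 − 31 = 444 left.
June 2046 has 30 days: 444 − 30 = 414 left.
July 2046 has 31 days: 414 − 31 = 383 left.
August 2046 has 31 days: 383 − 31 = 352 left.
September 2046 has 30 days: 352 − 30 = 322 left.
October 2046 has 31 days: 322 − 31 = 291 left.
November 2046 has 30 days: 291 − 30 = 261 left.
December 2046 has 31 days: 261 − 31 = 230 left.
January 2047 has 31 days: 230 − 31 = 199 left.
February 2047 has 28 days (2047 is not a leap year): 199 − 28 = 171 left.
March 2047 has 31 days: 171 − 31 = 140 left.
April 2047 has 30 days: 140 − 30 = 110 left.
May 2047 has 31 days: 110 − 31 = 79 left.
June 2047 has 30 days: 79 − 30 = 49 left.
July 2047 has 31 days: 49 − 31 = 18 left.
18 days into August 2047 → August 18, 2047.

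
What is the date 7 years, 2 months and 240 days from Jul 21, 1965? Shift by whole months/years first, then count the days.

May 19, 1973

Counting forward 7 years, 2 months and 240 days from July 21, 1965: first the month/year part, then the days.
+7 years → 1972; month 7 + 2 = 9 → September 1972.
Day 21 is valid in September, giving September 21, 1972.
Now add 240 days from September 21, 1972.
September has 30 days, so 30 − 21 = 9 days remain after September 21, 1972; 240 − 9 = 231 left.
October 1972 has 31 days: 231 − 31 = 200 left.
November 1972 has 30 days: 200 − 30 = 170 left.
December 1972 has 31 days: 170 − 31 = 139 left.
January 1973 has 31 days: 139 − 31 = 108 left.
February 1973 has 28 days (1973 is not a leap year): 108 − 28 = 80 left.
March 1973 has 31 days: 80 − 31 = 49 left.
April 1973 has 30 days: 49 − 30 = 19 left.
19 days into May 1973 → May 19, 1973.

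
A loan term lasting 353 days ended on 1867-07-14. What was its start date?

Going back 353 days from July 14, 1867.
Going back 14 days from July 14, 1867 reaches the end of the previous month; 353 − 14 = 339 left.
June 1867 has 30 days: 339 − 30 = 309 left.
May 1867 has 31 days: 309 − 31 = 278 left.
April 1867 has 30 days: 278 − 30 = 248 left.
March 1867 has 31 days: 248 − 31 = 217 left.
February 1867 has 28 days (1867 is not a leap year): 217 − 28 = 189 left.
January 1867 has 31 days: 189 − 31 = 158 left.
December 1866 has 31 days: 158 − 31 = 127 left.
November 1866 has 30 days: 127 − 30 = 97 left.
October 1866 has 31 days: 97 − 31 = 66 left.
September 1866 has 30 days: 66 − 30 = 36 left.
August 1866 has 31 days: 36 − 31 = 5 left.
July 1866 has 31 days; 31 − 5 = 26 → July 26, 1866.

July 26, 1866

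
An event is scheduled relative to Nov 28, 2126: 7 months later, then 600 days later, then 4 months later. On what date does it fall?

June 17, 2129

Adding 7 months from November 28, 2126:
month 11 + 7 = 18, which is month 6 of year 2127 → June 2127.
Day 28 is valid in June, giving June 28, 2127.
Advancing 600 days from June 28, 2127:
June has 30 days, so 30 − 28 = 2 days remain after June 28, 2127; 600 − 2 = 598 left.
July 2127 has 31 days: 598 − 31 = 567 left.
August 2127 has 31 days: 567 − 31 = 536 left.
September 2127 has 30 days: 536 − 30 = 506 left.
October 2127 has 31 days: 506 − 31 = 475 left.
November 2127 has 30 days: 475 − 30 = 445 left.
December 2127 has 31 days: 445 − 31 = 414 left.
January 2128 has 31 days: 414 − 31 = 383 left.
February 2128 has 29 days (2128 is a leap year): 383 − 29 = 354 left.
March 2128 has 31 days: 354 − 31 = 323 left.
April 2128 has 30 days: 323 − 30 = 293 left.
May 2128 has 31 days: 293 − 31 = 262 left.
June 2128 has 30 days: 262 − 30 = 232 left.
July 2128 has 31 days: 232 − 31 = 201 left.
August 2128 has 31 days: 201 − 31 = 170 left.
September 2128 has 30 days: 170 − 30 = 140 left.
October 2128 has 31 days: 140 − 31 = 109 left.
November 2128 has 30 days: 109 − 30 = 79 left.
December 2128 has 31 days: 79 − 31 = 48 left.
January 2129 has 31 days: 48 − 31 = 17 left.
17 days into February 2129 → February 17, 2129.
Adding 4 months from February 17, 2129:
month 2 + 4 = 6 → June 2129.
Day 17 is valid in June, giving June 17, 2129.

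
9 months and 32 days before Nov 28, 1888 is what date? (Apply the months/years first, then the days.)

January 27, 1888

Counting back 9 months and 32 days from November 28, 1888: first the month/year part, then the days.
month 11 − 9 = 2 → February 1888.
Day 28 is valid in February, giving February 28, 1888.
Now subtract 32 days from February 28, 1888.
Going back 28 days from February 28, 1888 reaches the end of the previous month; 32 − 28 = 4 left.
January 1888 has 31 days; 31 − 4 = 27 → January 27, 1888.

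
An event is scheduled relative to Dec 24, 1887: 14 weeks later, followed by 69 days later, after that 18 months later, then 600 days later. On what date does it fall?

Counting forward 14 weeks (= 98 days) from December 24, 1887:
December has 31 days, so 31 − 24 = 7 days remain after December 24, 1887; 98 − 7 = 91 left.
January 1888 has 31 days: 91 − 31 = 60 left.
February 1888 has 29 days (1888 is a leap year): 60 − 29 = 31 left.
31 days into March 1888 → March 31, 1888.
Adding 69 days from March 31, 1888:
March has 31 days, so 31 − 31 = 0 days remain after March 31, 1888; 69 − 0 = 69 left.
April 1888 has 30 days: 69 − 30 = 39 left.
May 1888 has 31 days: 39 − 31 = 8 left.
8 days into June 1888 → June 8, 1888.
Counting forward 18 months from June 8, 1888:
month 6 + 18 = 24, which is month 12 of year 1889 → December 1889.
Day 8 is valid in December, giving December 8, 1889.
Adding 600 days from December 8, 1889:
December has 31 days, so 31 − 8 = 23 days remain after December 8, 1889; 600 − 23 = 577 left.
January 1890 has 31 days: 577 − 31 = 546 left.
February 1890 has 28 days (1890 is not a leap year): 546 − 28 = 518 left.
March 1890 has 31 days: 518 − 31 = 487 left.
April 1890 has 30 days: 487 − 30 = 457 left.
May 1890 has 31 days: 457 − 31 = 426 left.
June 1890 has 30 days: 426 − 30 = 396 left.
July 1890 has 31 days: 396 − 31 = 365 left.
August 1890 has 31 days: 365 − 31 = 334 left.
September 1890 has 30 days: 334 − 30 = 304 left.
October 1890 has 31 days: 304 − 31 = 273 left.
November 1890 has 30 days: 273 − 30 = 243 left.
December 1890 has 31 days: 243 − 31 = 212 left.
January 1891 has 31 days: 212 − 31 = 181 left.
February 1891 has 28 days (1891 is not a leap year): 181 − 28 = 153 left.
March 1891 has 31 days: 153 − 31 = 122 left.
April 1891 has 30 days: 122 − 30 = 92 left.
May 1891 has 31 days: 92 − 31 = 61 left.
June 1891 has 30 days: 61 − 30 = 31 left.
31 days into July 1891 → July 31, 1891.

July 31, 1891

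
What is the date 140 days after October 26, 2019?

Adding 140 days from October 26, 2019.
October has 31 days, so 31 − 26 = 5 days remain after October 26, 2019; 140 − 5 = 135 left.
November 2019 has 30 days: 135 − 30 = 105 left.
December 2019 has 31 days: 105 − 31 = 74 left.
January 2020 has 31 days: 74 − 31 = 43 left.
February 2020 has 29 days (2020 is a leap year): 43 − 29 = 14 left.
14 days into March 2020 → March 14, 2020.

March 14, 2020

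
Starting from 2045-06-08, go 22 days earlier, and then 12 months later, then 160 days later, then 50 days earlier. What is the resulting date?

September 4, 2046

Subtracting 22 days from June 8, 2045:
Going back 8 days from June 8, 2045 reaches the end of the previous month; 22 − 8 = 14 left.
May 2045 has 31 days; 31 − 14 = 17 → May 17, 2045.
Counting forward 12 months from May 17, 2045:
month 5 + 12 = 17, which is month 5 of year 2046 → May 2046.
Day 17 is valid in May, giving May 17, 2046.
Counting forward 160 days from May 17, 2046:
May has 31 days, so 31 − 17 = 14 days remain after May 17, 2046; 160 − 14 = 146 left.
June 2046 has 30 days: 146 − 30 = 116 left.
July 2046 has 31 days: 116 − 31 = 85 left.
August 2046 has 31 days: 85 − 31 = 54 left.
September 2046 has 30 days: 54 − 30 = 24 left.
24 days into October 2046 → October 24, 2046.
Counting back 50 days from October 24, 2046:
Going back 24 days from October 24, 2046 reaches the end of the previous month; 50 − 24 = 26 left.
September 2046 has 30 days; 30 − 26 = 4 → September 4, 2046.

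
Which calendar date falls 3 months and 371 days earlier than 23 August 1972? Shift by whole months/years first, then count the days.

May 18, 1971

Going back 3 months and 371 days from August 23, 1972: first the month/year part, then the days.
month 8 − 3 = 5 → May 1972.
Day 23 is valid in May, giving May 23, 1972.
Now subtract 371 days from May 23, 1972.
Going back 23 days from May 23, 1972 reaches the end of the previous month; 371 − 23 = 348 left.
April 1972 has 30 days: 348 − 30 = 318 left.
March 1972 has 31 days: 318 − 31 = 287 left.
February 1972 has 29 days (1972 is a leap year): 287 − 29 = 258 left.
January 1972 has 31 days: 258 − 31 = 227 left.
December 1971 has 31 days: 227 − 31 = 196 left.
November 1971 has 30 days: 196 − 30 = 166 left.
October 1971 has 31 days: 166 − 31 = 135 left.
September 1971 has 30 days: 135 − 30 = 105 left.
August 1971 has 31 days: 105 − 31 = 74 left.
July 1971 has 31 days: 74 − 31 = 43 left.
June 1971 has 30 days: 43 − 30 = 13 left.
May 1971 has 31 days; 31 − 13 = 18 → May 18, 1971.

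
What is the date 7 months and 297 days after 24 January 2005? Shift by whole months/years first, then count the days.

June 17, 2006

Adding 7 months and 297 days from January 24, 2005: first the month/year part, then the days.
month 1 + 7 = 8 → August 2005.
Day 24 is valid in August, giving August 24, 2005.
Now add 297 days from August 24, 2005.
August has 31 days, so 31 − 24 = 7 days remain after August 24, 2005; 297 − 7 = 290 left.
September 2005 has 30 days: 290 − 30 = 260 left.
October 2005 has 31 days: 260 − 31 = 229 left.
November 2005 has 30 days: 229 − 30 = 199 left.
December 2005 has 31 days: 199 − 31 = 168 left.
January 2006 has 31 days: 168 − 31 = 137 left.
February 2006 has 28 days (2006 is not a leap year): 137 − 28 = 109 left.
March 2006 has 31 days: 109 − 31 = 78 left.
April 2006 has 30 days: 78 − 30 = 48 left.
May 2006 has 31 days: 48 − 31 = 17 left.
17 days into June 2006 → June 17, 2006.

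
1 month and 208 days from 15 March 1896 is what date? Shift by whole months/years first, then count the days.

November 9, 1896

Counting forward 1 month and 208 days from March 15, 1896: first the month/year part, then the days.
month 3 + 1 = 4 → April 1896.
Day 15 is valid in April, giving April 15, 1896.
Now add 208 days from April 15, 1896.
April has 30 days, so 30 − 15 = 15 days remain after April 15, 1896; 208 − 15 = 193 left.
May 1896 has 31 days: 193 − 31 = 162 left.
June 1896 has 30 days: 162 − 30 = 132 left.
July 1896 has 31 days: 132 − 31 = 101 left.
August 1896 has 31 days: 101 − 31 = 70 left.
September 1896 has 30 days: 70 − 30 = 40 left.
October 1896 has 31 days: 40 − 31 = 9 left.
9 days into November 1896 → November 9, 1896.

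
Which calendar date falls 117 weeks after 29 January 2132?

April 27, 2134

Advancing 117 weeks = 819 days from January 29, 2132.
January has 31 days, so 31 − 29 = 2 days remain after January 29, 2132; 819 − 2 = 817 left.
February 2132 has 29 days (2132 is a leap year): 817 − 29 = 788 left.
March 2132 has 31 days: 788 − 31 = 757 left.
April 2132 has 30 days: 757 − 30 = 727 left.
May 2132 has 31 days: 727 − 31 = 696 left.
June 2132 has 30 days: 696 − 30 = 666 left.
July 2132 has 31 days: 666 − 31 = 635 left.
August 2132 has 31 days: 635 − 31 = 604 left.
September 2132 has 30 days: 604 − 30 = 574 left.
October 2132 has 31 days: 574 − 31 = 543 left.
November 2132 has 30 days: 543 − 30 = 513 left.
December 2132 has 31 days: 513 − 31 = 482 left.
January 2133 has 31 days: 482 − 31 = 451 left.
February 2133 has 28 days (2133 is not a leap year): 451 − 28 = 423 left.
March 2133 has 31 days: 423 − 31 = 392 left.
April 2133 has 30 days: 392 − 30 = 362 left.
May 2133 has 31 days: 362 − 31 = 331 left.
June 2133 has 30 days: 331 − 30 = 301 left.
July 2133 has 31 days: 301 − 31 = 270 left.
August 2133 has 31 days: 270 − 31 = 239 left.
September 2133 has 30 days: 239 − 30 = 209 left.
October 2133 has 31 days: 209 − 31 = 178 left.
November 2133 has 30 days: 178 − 30 = 148 left.
December 2133 has 31 days: 148 − 31 = 117 left.
January 2134 has 31 days: 117 − 31 = 86 left.
February 2134 has 28 days (2134 is not a leap year): 86 − 28 = 58 left.
March 2134 has 31 days: 58 − 31 = 27 left.
27 days into April 2134 → April 27, 2134.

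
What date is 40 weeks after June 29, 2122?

Adding 40 weeks = 280 days from June 29, 2122.
June has 30 days, so 30 − 29 = 1 day remains after June 29, 2122; 280 − 1 = 279 left.
July 2122 has 31 days: 279 − 31 = 248 left.
August 2122 has 31 days: 248 − 31 = 217 left.
September 2122 has 30 days: 217 − 30 = 187 left.
October 2122 has 31 days: 187 − 31 = 156 left.
November 2122 has 30 days: 156 − 30 = 126 left.
December 2122 has 31 days: 126 − 31 = 95 left.
January 2123 has 31 days: 95 − 31 = 64 left.
February 2123 has 28 days (2123 is not a leap year): 64 − 28 = 36 left.
March 2123 has 31 days: 36 − 31 = 5 left.
5 days into April 2123 → April 5, 2123.

April 5, 2123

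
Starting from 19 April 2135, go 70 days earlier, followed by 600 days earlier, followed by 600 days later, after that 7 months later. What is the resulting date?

Counting back 70 days from April 19, 2135:
Going back 19 days from April 19, 2135 reaches the end of the previous month; 70 − 19 = 51 left.
March 2135 has 31 days: 51 − 31 = 20 left.
February 2135 has 28 days; 28 − 20 = 8 → February 8, 2135.
Going back 600 days from February 8, 2135:
Going back 8 days from February 8, 2135 reaches the end of the previous month; 600 − 8 = 592 left.
January 2135 has 31 days: 592 − 31 = 561 left.
December 2134 has 31 days: 561 − 31 = 530 left.
November 2134 has 30 days: 530 − 30 = 500 left.
October 2134 has 31 days: 500 − 31 = 469 left.
September 2134 has 30 days: 469 − 30 = 439 left.
August 2134 has 31 days: 439 − 31 = 408 left.
July 2134 has 31 days: 408 − 31 = 377 left.
June 2134 has 30 days: 377 − 30 = 347 left.
May 2134 has 31 days: 347 − 31 = 316 left.
April 2134 has 30 days: 316 − 30 = 286 left.
March 2134 has 31 days: 286 − 31 = 255 left.
February 2134 has 28 days (2134 is not a leap year): 255 − 28 = 227 left.
January 2134 has 31 days: 227 − 31 = 196 left.
December 2133 has 31 days: 196 − 31 = 165 left.
November 2133 has 30 days: 165 − 30 = 135 left.
October 2133 has 31 days: 135 − 31 = 104 left.
September 2133 has 30 days: 104 − 30 = 74 left.
August 2133 has 31 days: 74 − 31 = 43 left.
July 2133 has 31 days: 43 − 31 = 12 left.
June 2133 has 30 days; 30 − 12 = 18 → June 18, 2133.
Advancing 600 days from June 18, 2133:
June has 30 days, so 30 − 18 = 12 days remain after June 18, 2133; 600 − 12 = 588 left.
July 2133 has 31 days: 588 − 31 = 557 left.
August 2133 has 31 days: 557 − 31 = 526 left.
September 2133 has 30 days: 526 − 30 = 496 left.
October 2133 has 31 days: 496 − 31 = 465 left.
November 2133 has 30 days: 465 − 30 = 435 left.
December 2133 has 31 days: 435 − 31 = 404 left.
January 2134 has 31 days: 404 − 31 = 373 left.
February 2134 has 28 days (2134 is not a leap year): 373 − 28 = 345 left.
March 2134 has 31 days: 345 − 31 = 314 left.
April 2134 has 30 days: 314 − 30 = 284 left.
May 2134 has 31 days: 284 − 31 = 253 left.
June 2134 has 30 days: 253 − 30 = 223 left.
July 2134 has 31 days: 223 − 31 = 192 left.
August 2134 has 31 days: 192 − 31 = 161 left.
September 2134 has 30 days: 161 − 30 = 131 left.
October 2134 has 31 days: 131 − 31 = 100 left.
November 2134 has 30 days: 100 − 30 = 70 left.
December 2134 has 31 days: 70 − 31 = 39 left.
January 2135 has 31 days: 39 − 31 = 8 left.
8 days into February 2135 → February 8, 2135.
Adding 7 months from February 8, 2135:
month 2 + 7 = 9 → September 2135.
Day 8 is valid in September, giving September 8, 2135.

September 8, 2135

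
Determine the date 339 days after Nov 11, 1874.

October 16, 1875

Adding 339 days from November 11, 1874.
November has 30 days, so 30 − 11 = 19 days remain after November 11, 1874; 339 − 19 = 320 left.
December 1874 has 31 days: 320 − 31 = 289 left.
January 1875 has 31 days: 289 − 31 = 258 left.
February 1875 has 28 days (1875 is not a leap year): 258 − 28 = 230 left.
March 1875 has 31 days: 230 − 31 = 199 left.
April 1875 has 30 days: 199 − 30 = 169 left.
May 1875 has 31 days: 169 − 31 = 138 left.
June 1875 has 30 days: 138 − 30 = 108 left.
July 1875 has 31 days: 108 − 31 = 77 left.
August 1875 has 31 days: 77 − 31 = 46 left.
September 1875 has 30 days: 46 − 30 = 16 left.
16 days into October 1875 → October 16, 1875.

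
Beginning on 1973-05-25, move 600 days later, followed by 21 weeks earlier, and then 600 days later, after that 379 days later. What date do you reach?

Adding 600 days from May 25, 1973:
May has 31 days, so 31 − 25 = 6 days remain after May 25, 1973; 600 − 6 = 594 left.
June 1973 has 30 days: 594 − 30 = 564 left.
July 1973 has 31 days: 564 − 31 = 533 left.
August 1973 has 31 days: 533 − 31 = 502 left.
September 1973 has 30 days: 502 − 30 = 472 left.
October 1973 has 31 days: 472 − 31 = 441 left.
November 1973 has 30 days: 441 − 30 = 411 left.
December 1973 has 31 days: 411 − 31 = 380 left.
January 1974 has 31 days: 380 − 31 = 349 left.
February 1974 has 28 days (1974 is not a leap year): 349 − 28 = 321 left.
March 1974 has 31 days: 321 − 31 = 290 left.
April 1974 has 30 days: 290 − 30 = 260 left.
May 1974 has 31 days: 260 − 31 = 229 left.
June 1974 has 30 days: 229 − 30 = 199 left.
July 1974 has 31 days: 199 − 31 = 168 left.
August 1974 has 31 days: 168 − 31 = 137 left.
September 1974 has 30 days: 137 − 30 = 107 left.
October 1974 has 31 days: 107 − 31 = 76 left.
November 1974 has 30 days: 76 − 30 = 46 left.
December 1974 has 31 days: 46 − 31 = 15 left.
15 days into January 1975 → January 15, 1975.
Going back 21 weeks (= 147 days) from January 15, 1975:
Going back 15 days from January 15, 1975 reaches the end of the previous month; 147 − 15 = 132 left.
December 1974 has 31 days: 132 − 31 = 101 left.
November 1974 has 30 days: 101 − 30 = 71 left.
October 1974 has 31 days: 71 − 31 = 40 left.
September 1974 has 30 days: 40 − 30 = 10 left.
August 1974 has 31 days; 31 − 10 = 21 → August 21, 1974.
Adding 600 days from August 21, 1974:
August has 31 days, so 31 − 21 = 10 days remain after August 21, 1974; 600 − 10 = 590 left.
September 1974 has 30 days: 590 − 30 = 560 left.
October 1974 has 31 days: 560 − 31 = 529 left.
November 1974 has 30 days: 529 − 30 = 499 left.
December 1974 has 31 days: 499 − 31 = 468 left.
January 1975 has 31 days: 468 − 31 = 437 left.
February 1975 has 28 days (1975 is not a leap year): 437 − 28 = 409 left.
March 1975 has 31 days: 409 − 31 = 378 left.
April 1975 has 30 days: 378 − 30 = 348 left.
May 1975 has 31 days: 348 − 31 = 317 left.
June 1975 has 30 days: 317 − 30 = 287 left.
July 1975 has 31 days: 287 − 31 = 256 left.
August 1975 has 31 days: 256 − 31 = 225 left.
September 1975 has 30 days: 225 − 30 = 195 left.
October 1975 has 31 days: 195 − 31 = 164 left.
November 1975 has 30 days: 164 − 30 = 134 left.
December 1975 has 31 days: 134 − 31 = 103 left.
January 1976 has 31 days: 103 − 31 = 72 left.
February 1976 has 29 days (1976 is a leap year): 72 − 29 = 43 left.
March 1976 has 31 days: 43 − 31 = 12 left.
12 days into April 1976 → April 12, 1976.
Counting forward 379 days from April 12, 1976:
April has 30 days, so 30 − 12 = 18 days remain after April 12, 1976; 379 − 18 = 361 left.
May 1976 has 31 days: 361 − 31 = 330 left.
June 1976 has 30 days: 330 − 30 = 300 left.
July 1976 has 31 days: 300 − 31 = 269 left.
August 1976 has 31 days: 269 − 31 = 238 left.
September 1976 has 30 days: 238 − 30 = 208 left.
October 1976 has 31 days: 208 − 31 = 177 left.
November 1976 has 30 days: 177 − 30 = 147 left.
December 1976 has 31 days: 147 − 31 = 116 left.
January 1977 has 31 days: 116 − 31 = 85 left.
February 1977 has 28 days (1977 is not a leap year): 85 − 28 = 57 left.
March 1977 has 31 days: 57 − 31 = 26 left.
26 days into April 1977 → April 26, 1977.

April 26, 1977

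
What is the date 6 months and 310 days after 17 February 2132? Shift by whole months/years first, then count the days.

June 23, 2133

Adding 6 months and 310 days from February 17, 2132: first the month/year part, then the days.
month 2 + 6 = 8 → August 2132.
Day 17 is valid in August, giving August 17, 2132.
Now add 310 days from August 17, 2132.
August has 31 days, so 31 − 17 = 14 days remain after August 17, 2132; 310 − 14 = 296 left.
September 2132 has 30 days: 296 − 30 = 266 left.
October 2132 has 31 days: 266 − 31 = 235 left.
November 2132 has 30 days: 235 − 30 = 205 left.
December 2132 has 31 days: 205 − 31 = 174 left.
January 2133 has 31 days: 174 − 31 = 143 left.
February 2133 has 28 days (2133 is not a leap year): 143 − 28 = 115 left.
March 2133 has 31 days: 115 − 31 = 84 left.
April 2133 has 30 days: 84 − 30 = 54 left.
May 2133 has 31 days: 54 − 31 = 23 left.
23 days into June 2133 → June 23, 2133.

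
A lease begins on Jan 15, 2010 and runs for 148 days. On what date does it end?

Counting forward 148 days from January 15, 2010.
January has 31 days, so 31 − 15 = 16 days remain after January 15, 2010; 148 − 16 = 132 left.
February 2010 has 28 days (2010 is not a leap year): 132 − 28 = 104 left.
March 2010 has 31 days: 104 − 31 = 73 left.
April 2010 has 30 days: 73 − 30 = 43 left.
May 2010 has 31 days: 43 − 31 = 12 left.
12 days into June 2010 → June 12, 2010.

June 12, 2010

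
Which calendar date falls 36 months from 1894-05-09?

Counting forward 36 months from May 9, 1894.
month 5 + 36 = 41, which is month 5 of year 1897 → May 1897.
Day 9 is valid in May, giving May 9, 1897.

May 9, 1897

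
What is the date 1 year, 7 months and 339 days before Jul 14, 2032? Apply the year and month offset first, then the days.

January 9, 2030

Counting back 1 year, 7 months and 339 days from July 14, 2032: first the month/year part, then the days.
-1 year → 2031; month 7 − 7 = 0, which is month 12 of year 2030 → December 2030.
Day 14 is valid in December, giving December 14, 2030.
Now subtract 339 days from December 14, 2030.
Going back 14 days from December 14, 2030 reaches the end of the previous month; 339 − 14 = 325 left.
November 2030 has 30 days: 325 − 30 = 295 left.
October 2030 has 31 days: 295 − 31 = 264 left.
September 2030 has 30 days: 264 − 30 = 234 left.
August 2030 has 31 days: 234 − 31 = 203 left.
July 2030 has 31 days: 203 − 31 = 172 left.
June 2030 has 30 days: 172 − 30 = 142 left.
May 2030 has 31 days: 142 − 31 = 111 left.
April 2030 has 30 days: 111 − 30 = 81 left.
March 2030 has 31 days: 81 − 31 = 50 left.
February 2030 has 28 days (2030 is not a leap year): 50 − 28 = 22 left.
January 2030 has 31 days; 31 − 22 = 9 → January 9, 2030.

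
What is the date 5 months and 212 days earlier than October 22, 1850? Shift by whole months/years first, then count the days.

Going back 5 months and 212 days from October 22, 1850: first the month/year part, then the days.
month 10 − 5 = 5 → May 1850.
Day 22 is valid in May, giving May 22, 1850.
Now subtract 212 days from May 22, 1850.
Going back 22 days from May 22, 1850 reaches the end of the previous month; 212 − 22 = 190 left.
April 1850 has 30 days: 190 − 30 = 160 left.
March 1850 has 31 days: 160 − 31 = 129 left.
February 1850 has 28 days (1850 is not a leap year): 129 − 28 = 101 left.
January 1850 has 31 days: 101 − 31 = 70 left.
December 1849 has 31 days: 70 − 31 = 39 left.
November 1849 has 30 days: 39 − 30 = 9 left.
October 1849 has 31 days; 31 − 9 = 22 → October 22, 1849.

October 22, 1849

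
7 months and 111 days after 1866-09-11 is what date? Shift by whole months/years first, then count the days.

July 31, 1867

Adding 7 months and 111 days from September 11, 1866: first the month/year part, then the days.
month 9 + 7 = 16, which is month 4 of year 1867 → April 1867.
Day 11 is valid in April, giving April 11, 1867.
Now add 111 days from April 11, 1867.
April has 30 days, so 30 − 11 = 19 days remain after April 11, 1867; 111 − 19 = 92 left.
May 1867 has 31 days: 92 − 31 = 61 left.
June 1867 has 30 days: 61 − 30 = 31 left.
31 days into July 1867 → July 31, 1867.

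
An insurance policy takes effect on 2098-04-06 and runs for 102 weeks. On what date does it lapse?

Counting forward 102 weeks = 714 days from April 6, 2098.
April has 30 days, so 30 − 6 = 24 days remain after April 6, 2098; 714 − 24 = 690 left.
May 2098 has 31 days: 690 − 31 = 659 left.
June 2098 has 30 days: 659 − 30 = 629 left.
July 2098 has 31 days: 629 − 31 = 598 left.
August 2098 has 31 days: 598 − 31 = 567 left.
September 2098 has 30 days: 567 − 30 = 537 left.
October 2098 has 31 days: 537 − 31 = 506 left.
November 2098 has 30 days: 506 − 30 = 476 left.
December 2098 has 31 days: 476 − 31 = 445 left.
January 2099 has 31 days: 445 − 31 = 414 left.
February 2099 has 28 days (2099 is not a leap year): 414 − 28 = 386 left.
March 2099 has 31 days: 386 − 31 = 355 left.
April 2099 has 30 days: 355 − 30 = 325 left.
May 2099 has 31 days: 325 − 31 = 294 left.
June 2099 has 30 days: 294 − 30 = 264 left.
July 2099 has 31 days: 264 − 31 = 233 left.
August 2099 has 31 days: 233 − 31 = 202 left.
September 2099 has 30 days: 202 − 30 = 172 left.
October 2099 has 31 days: 172 − 31 = 141 left.
November 2099 has 30 days: 141 − 30 = 111 left.
December 2099 has 31 days: 111 − 31 = 80 left.
January 2100 has 31 days: 80 − 31 = 49 left.
February 2100 has 28 days (2100 is not a leap year (divisible by 100 but not 400)): 49 − 28 = 21 left.
21 days into March 2100 → March 21, 2100.

March 21, 2100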